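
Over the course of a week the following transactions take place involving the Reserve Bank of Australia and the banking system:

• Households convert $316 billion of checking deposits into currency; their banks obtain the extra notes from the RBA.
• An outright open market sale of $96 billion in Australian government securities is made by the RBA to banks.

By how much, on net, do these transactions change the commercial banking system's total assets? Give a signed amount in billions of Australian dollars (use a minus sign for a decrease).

-$316 billion

RBA balance sheet:
  Assets:      Securities −$96B
  Liabilities: Bank reserves −$412B, Currency in circulation +$316B
Commercial banking system:
  Assets:      Reserves at CB −$412B, Securities +$96B
  Liabilities: Checkable deposits −$316B
Change in total bank assets = -$316 billion.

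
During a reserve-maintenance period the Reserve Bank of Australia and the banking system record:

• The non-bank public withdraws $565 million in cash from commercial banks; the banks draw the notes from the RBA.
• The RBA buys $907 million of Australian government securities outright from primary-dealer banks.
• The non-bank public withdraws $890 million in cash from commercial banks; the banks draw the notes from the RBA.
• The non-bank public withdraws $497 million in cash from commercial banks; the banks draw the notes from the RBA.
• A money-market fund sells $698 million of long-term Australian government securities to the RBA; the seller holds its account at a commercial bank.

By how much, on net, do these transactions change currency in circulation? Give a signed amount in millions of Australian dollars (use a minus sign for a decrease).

RBA balance sheet:
  Assets:      Securities +$1605M
  Liabilities: Bank reserves −$347M, Currency in circulation +$1952M
So the change in currency in circulation is +$1952 million.

+$1952 million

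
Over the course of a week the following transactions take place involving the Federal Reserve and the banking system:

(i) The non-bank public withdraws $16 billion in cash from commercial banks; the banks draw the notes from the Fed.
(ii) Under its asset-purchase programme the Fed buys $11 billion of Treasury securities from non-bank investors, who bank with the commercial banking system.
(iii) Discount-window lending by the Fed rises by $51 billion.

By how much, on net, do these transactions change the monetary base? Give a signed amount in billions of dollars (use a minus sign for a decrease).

Fed balance sheet:
  Assets:      Securities +$11B, Loans to banks +$51B
  Liabilities: Bank reserves +$46B, Currency in circulation +$16B
Commercial banking system:
  Assets:      Reserves at CB +$46B
  Liabilities: Checkable deposits −$5B, Borrowings from CB +$51B
Monetary base = currency + reserves: +$16B + (+$46B) = +$62 billion.

+$62 billion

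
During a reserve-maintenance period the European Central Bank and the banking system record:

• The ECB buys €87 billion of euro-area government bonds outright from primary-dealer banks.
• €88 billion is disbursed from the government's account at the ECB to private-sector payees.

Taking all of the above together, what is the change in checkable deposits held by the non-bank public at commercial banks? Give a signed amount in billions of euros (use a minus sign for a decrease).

ECB balance sheet:
  Assets:      Securities +€87B
  Liabilities: Bank reserves +€175B, Government deposits −€88B
Commercial banking system:
  Assets:      Reserves at CB +€175B, Securities −€87B
  Liabilities: Checkable deposits +€88B
So the change in checkable deposits held by the non-bank public at commercial banks is +€88 billion.

+€88 billion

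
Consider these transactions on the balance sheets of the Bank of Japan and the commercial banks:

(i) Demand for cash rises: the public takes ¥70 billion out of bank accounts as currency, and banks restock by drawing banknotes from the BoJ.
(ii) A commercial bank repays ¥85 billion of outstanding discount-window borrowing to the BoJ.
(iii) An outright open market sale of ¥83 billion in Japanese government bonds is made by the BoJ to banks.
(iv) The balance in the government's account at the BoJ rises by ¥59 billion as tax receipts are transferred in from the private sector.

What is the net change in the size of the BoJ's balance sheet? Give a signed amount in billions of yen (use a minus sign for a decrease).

-¥168 billion

Currency withdrawal ¥70 billion: only the composition of liabilities changes → 0.
Discount-window repayment ¥85 billion: a BoJ asset is shed → −¥85B.
OMO sale (to banks) ¥83 billion: a BoJ asset is shed → −¥83B.
Government account inflow ¥59 billion: only the composition of liabilities changes → 0.
Net: 0 − 85 − 83 + 0 = -¥168 billion.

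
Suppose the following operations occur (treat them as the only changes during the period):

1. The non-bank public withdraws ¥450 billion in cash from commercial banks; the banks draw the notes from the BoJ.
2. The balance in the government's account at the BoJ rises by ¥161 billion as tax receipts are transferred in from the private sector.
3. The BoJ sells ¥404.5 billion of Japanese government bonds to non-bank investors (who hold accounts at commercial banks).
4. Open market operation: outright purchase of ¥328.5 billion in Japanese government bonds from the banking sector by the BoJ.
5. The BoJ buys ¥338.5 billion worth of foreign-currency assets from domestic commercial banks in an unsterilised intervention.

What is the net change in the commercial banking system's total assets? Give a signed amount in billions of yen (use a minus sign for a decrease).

-¥1015.5 billion

Currency withdrawal ¥450 billion: bank balance sheets shrink → −¥450B.
Government account inflow ¥161 billion: bank balance sheets shrink → −¥161B.
Asset sale (to non-banks) ¥404.5 billion: bank balance sheets shrink → −¥404.5B.
OMO purchase (from banks) ¥328.5 billion: just an asset swap on bank balance sheets → 0.
FX purchase ¥338.5 billion: just an asset swap on bank balance sheets → 0.
Net: −450 − 161 − 404.5 + 0 + 0 = -¥1015.5 billion.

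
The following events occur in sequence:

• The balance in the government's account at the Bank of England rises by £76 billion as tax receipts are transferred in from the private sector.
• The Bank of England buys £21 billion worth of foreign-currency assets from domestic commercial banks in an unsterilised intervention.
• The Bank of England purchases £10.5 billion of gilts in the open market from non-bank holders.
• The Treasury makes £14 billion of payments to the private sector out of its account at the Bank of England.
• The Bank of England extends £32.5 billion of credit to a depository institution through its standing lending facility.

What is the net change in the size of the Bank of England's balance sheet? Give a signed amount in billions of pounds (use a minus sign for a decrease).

Government account inflow £76 billion: only the composition of liabilities changes → 0.
FX purchase £21 billion: a Bank of England asset is acquired → +£21B.
Asset purchase (from non-banks) £10.5 billion: a Bank of England asset is acquired → +£10.5B.
Government spending £14 billion: only the composition of liabilities changes → 0.
Discount-window loan £32.5 billion: a Bank of England asset is acquired → +£32.5B.
Net: 0 + 21 + 10.5 + 0 + 32.5 = +£64 billion.

+£64 billion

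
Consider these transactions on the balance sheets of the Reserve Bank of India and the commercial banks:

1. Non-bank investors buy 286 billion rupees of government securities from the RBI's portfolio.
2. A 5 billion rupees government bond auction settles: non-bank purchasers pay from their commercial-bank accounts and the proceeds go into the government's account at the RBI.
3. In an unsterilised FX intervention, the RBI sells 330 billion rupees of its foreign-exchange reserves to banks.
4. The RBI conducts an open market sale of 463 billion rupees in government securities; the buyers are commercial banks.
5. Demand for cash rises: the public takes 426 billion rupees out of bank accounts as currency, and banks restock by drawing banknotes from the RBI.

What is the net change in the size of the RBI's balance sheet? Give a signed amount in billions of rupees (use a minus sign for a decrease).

RBI balance sheet:
  Assets:      Securities −749B, Foreign assets −330B
  Liabilities: Bank reserves −1510B, Currency in circulation +426B, Government deposits +5B
Change in total RBI assets = -1079 billion.

-1079 billion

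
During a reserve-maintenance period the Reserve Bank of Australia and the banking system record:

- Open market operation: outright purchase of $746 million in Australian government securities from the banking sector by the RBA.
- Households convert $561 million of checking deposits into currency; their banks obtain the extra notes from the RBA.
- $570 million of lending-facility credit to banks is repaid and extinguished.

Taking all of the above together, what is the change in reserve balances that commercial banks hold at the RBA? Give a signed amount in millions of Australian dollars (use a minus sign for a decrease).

OMO purchase (from banks) $746 million: the RBA pays by crediting reserve accounts → +$746M.
Currency withdrawal $561 million: banks swap reserves for currency → −$561M.
Discount-window repayment $570 million: repayment is debited from reserves → −$570M.
Net: 746 − 561 − 570 = -$385 million.

-$385 million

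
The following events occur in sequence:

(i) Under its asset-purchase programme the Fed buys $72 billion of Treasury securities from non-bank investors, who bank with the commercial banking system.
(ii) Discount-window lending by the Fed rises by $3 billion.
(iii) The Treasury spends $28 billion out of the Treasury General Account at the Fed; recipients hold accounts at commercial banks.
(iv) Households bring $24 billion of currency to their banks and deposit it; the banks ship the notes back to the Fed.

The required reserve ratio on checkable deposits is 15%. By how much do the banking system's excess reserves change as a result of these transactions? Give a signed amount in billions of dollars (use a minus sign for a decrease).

Asset purchase (from non-banks) $72 billion: reserves +$72B, deposits +$72B.
Discount-window loan $3 billion: reserves +$3B, deposits 0.
Government spending $28 billion: reserves +$28B, deposits +$28B.
Currency deposit $24 billion: reserves +$24B, deposits +$24B.
Totals: Δreserves = +$127B, Δdeposits = +$124B.
Δrequired reserves = 15% × +$124B = +$18.6B.
Δexcess reserves = Δreserves − Δrequired = +$127B − (+$18.6B) = +$108.4 billion.

+$108.4 billion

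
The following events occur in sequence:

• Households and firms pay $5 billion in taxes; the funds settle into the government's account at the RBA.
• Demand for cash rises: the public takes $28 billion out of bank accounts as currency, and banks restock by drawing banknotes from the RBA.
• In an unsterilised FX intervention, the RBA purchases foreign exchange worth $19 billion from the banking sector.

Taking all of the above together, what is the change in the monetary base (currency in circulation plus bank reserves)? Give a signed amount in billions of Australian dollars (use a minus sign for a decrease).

RBA balance sheet:
  Assets:      Foreign assets +$19B
  Liabilities: Bank reserves −$14B, Currency in circulation +$28B, Government deposits +$5B
Commercial banking system:
  Assets:      Reserves at CB −$14B, Foreign assets −$19B
  Liabilities: Checkable deposits −$33B
Monetary base = currency + reserves: +$28B + (−$14B) = +$14 billion.

+$14 billion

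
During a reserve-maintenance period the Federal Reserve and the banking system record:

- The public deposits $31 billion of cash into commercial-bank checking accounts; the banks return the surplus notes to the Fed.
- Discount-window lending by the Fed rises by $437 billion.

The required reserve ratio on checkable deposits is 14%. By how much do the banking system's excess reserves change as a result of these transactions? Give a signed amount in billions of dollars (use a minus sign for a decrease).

Currency deposit $31 billion: reserves +$31B, deposits +$31B.
Discount-window loan $437 billion: reserves +$437B, deposits 0.
Totals: Δreserves = +$468B, Δdeposits = +$31B.
Δrequired reserves = 14% × +$31B = +$4.34B.
Δexcess reserves = Δreserves − Δrequired = +$468B − (+$4.34B) = +$463.66 billion.

+$463.66 billion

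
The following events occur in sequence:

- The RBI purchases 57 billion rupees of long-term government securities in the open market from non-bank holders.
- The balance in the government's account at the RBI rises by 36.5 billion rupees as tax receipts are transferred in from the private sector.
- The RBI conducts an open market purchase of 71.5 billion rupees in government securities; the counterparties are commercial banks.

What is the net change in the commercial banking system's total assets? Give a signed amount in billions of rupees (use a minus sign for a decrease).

+20.5 billion

RBI balance sheet:
  Assets:      Securities +128.5B
  Liabilities: Bank reserves +92B, Government deposits +36.5B
Commercial banking system:
  Assets:      Reserves at CB +92B, Securities −71.5B
  Liabilities: Checkable deposits +20.5B
Change in total bank assets = +20.5 billion.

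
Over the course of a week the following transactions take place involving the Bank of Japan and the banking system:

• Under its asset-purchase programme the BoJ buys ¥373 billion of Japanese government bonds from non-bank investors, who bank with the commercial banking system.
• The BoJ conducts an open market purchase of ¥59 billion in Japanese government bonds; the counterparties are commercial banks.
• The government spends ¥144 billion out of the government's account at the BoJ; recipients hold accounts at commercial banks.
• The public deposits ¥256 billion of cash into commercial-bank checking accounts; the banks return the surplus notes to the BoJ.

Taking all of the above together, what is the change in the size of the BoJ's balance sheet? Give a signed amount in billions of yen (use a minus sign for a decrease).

Asset purchase (from non-banks) ¥373 billion: a BoJ asset is acquired → +¥373B.
OMO purchase (from banks) ¥59 billion: a BoJ asset is acquired → +¥59B.
Government spending ¥144 billion: only the composition of liabilities changes → 0.
Currency deposit ¥256 billion: only the composition of liabilities changes → 0.
Net: 373 + 59 + 0 + 0 = +¥432 billion.

+¥432 billion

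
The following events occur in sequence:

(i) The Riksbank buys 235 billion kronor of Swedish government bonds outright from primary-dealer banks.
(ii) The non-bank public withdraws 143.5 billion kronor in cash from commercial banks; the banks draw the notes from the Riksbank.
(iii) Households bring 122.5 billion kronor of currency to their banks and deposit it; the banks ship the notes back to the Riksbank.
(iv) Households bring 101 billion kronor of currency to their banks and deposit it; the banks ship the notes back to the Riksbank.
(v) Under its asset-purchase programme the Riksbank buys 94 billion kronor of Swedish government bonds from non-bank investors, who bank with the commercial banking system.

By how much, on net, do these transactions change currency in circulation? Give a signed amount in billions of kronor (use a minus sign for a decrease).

-80 billion

Riksbank balance sheet:
  Assets:      Securities +329B
  Liabilities: Bank reserves +409B, Currency in circulation −80B
So the change in currency in circulation is -80 billion.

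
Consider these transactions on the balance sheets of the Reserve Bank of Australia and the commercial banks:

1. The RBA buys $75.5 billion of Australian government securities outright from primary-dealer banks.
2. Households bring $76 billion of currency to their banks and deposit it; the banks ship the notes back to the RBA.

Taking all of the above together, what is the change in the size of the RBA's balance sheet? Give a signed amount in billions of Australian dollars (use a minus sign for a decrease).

+$75.5 billion

RBA balance sheet:
  Assets:      Securities +$75.5B
  Liabilities: Bank reserves +$151.5B, Currency in circulation −$76B
Change in total RBA assets = +$75.5 billion.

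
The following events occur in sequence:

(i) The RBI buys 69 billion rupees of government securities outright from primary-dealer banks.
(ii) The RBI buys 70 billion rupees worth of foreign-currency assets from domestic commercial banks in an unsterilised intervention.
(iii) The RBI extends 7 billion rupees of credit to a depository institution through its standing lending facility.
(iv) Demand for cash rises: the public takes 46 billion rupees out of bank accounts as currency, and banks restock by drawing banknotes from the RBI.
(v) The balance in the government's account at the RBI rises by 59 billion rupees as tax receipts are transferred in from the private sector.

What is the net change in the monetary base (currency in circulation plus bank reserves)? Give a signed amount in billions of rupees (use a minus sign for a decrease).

+87 billion

RBI balance sheet:
  Assets:      Securities +69B, Loans to banks +7B, Foreign assets +70B
  Liabilities: Bank reserves +41B, Currency in circulation +46B, Government deposits +59B
Commercial banking system:
  Assets:      Reserves at CB +41B, Securities −69B, Foreign assets −70B
  Liabilities: Checkable deposits −105B, Borrowings from CB +7B
Monetary base = currency + reserves: +46B + (+41B) = +87 billion.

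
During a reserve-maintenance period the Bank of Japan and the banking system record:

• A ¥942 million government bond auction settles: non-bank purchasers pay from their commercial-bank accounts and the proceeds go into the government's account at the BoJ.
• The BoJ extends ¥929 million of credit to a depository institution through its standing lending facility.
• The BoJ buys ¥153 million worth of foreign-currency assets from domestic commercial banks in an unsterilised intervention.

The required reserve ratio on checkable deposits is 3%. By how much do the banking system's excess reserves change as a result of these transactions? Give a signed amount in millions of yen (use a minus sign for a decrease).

+¥168.26 million

Government account inflow ¥942 million: reserves −¥942M, deposits −¥942M.
Discount-window loan ¥929 million: reserves +¥929M, deposits 0.
FX purchase ¥153 million: reserves +¥153M, deposits 0.
Totals: Δreserves = +¥140M, Δdeposits = −¥942M.
Δrequired reserves = 3% × −¥942M = −¥28.26M.
Δexcess reserves = Δreserves − Δrequired = +¥140M − (−¥28.26M) = +¥168.26 million.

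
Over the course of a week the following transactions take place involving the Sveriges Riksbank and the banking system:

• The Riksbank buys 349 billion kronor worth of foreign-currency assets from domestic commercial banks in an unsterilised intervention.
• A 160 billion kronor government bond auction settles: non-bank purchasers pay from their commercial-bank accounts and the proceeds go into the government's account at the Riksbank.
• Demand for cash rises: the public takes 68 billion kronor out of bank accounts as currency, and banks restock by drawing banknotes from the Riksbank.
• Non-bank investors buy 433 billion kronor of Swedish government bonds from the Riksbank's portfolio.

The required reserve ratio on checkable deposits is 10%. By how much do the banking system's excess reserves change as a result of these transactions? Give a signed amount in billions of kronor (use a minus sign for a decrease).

FX purchase 349 billion kronor: reserves +349B, deposits 0.
Government account inflow 160 billion kronor: reserves −160B, deposits −160B.
Currency withdrawal 68 billion kronor: reserves −68B, deposits −68B.
Asset sale (to non-banks) 433 billion kronor: reserves −433B, deposits −433B.
Totals: Δreserves = −312B, Δdeposits = −661B.
Δrequired reserves = 10% × −661B = −66.1B.
Δexcess reserves = Δreserves − Δrequired = −312B − (−66.1B) = -245.9 billion.

-245.9 billion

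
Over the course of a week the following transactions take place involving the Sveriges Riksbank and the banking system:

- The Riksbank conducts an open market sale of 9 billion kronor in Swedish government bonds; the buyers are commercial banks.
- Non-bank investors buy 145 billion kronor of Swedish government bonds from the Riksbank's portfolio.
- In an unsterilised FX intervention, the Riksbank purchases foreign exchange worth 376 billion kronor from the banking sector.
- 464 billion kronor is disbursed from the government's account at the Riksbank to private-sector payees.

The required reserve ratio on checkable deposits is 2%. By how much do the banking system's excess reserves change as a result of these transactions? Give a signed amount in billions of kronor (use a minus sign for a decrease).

+679.62 billion

OMO sale (to banks) 9 billion kronor: reserves −9B, deposits 0.
Asset sale (to non-banks) 145 billion kronor: reserves −145B, deposits −145B.
FX purchase 376 billion kronor: reserves +376B, deposits 0.
Government spending 464 billion kronor: reserves +464B, deposits +464B.
Totals: Δreserves = +686B, Δdeposits = +319B.
Δrequired reserves = 2% × +319B = +6.38B.
Δexcess reserves = Δreserves − Δrequired = +686B − (+6.38B) = +679.62 billion.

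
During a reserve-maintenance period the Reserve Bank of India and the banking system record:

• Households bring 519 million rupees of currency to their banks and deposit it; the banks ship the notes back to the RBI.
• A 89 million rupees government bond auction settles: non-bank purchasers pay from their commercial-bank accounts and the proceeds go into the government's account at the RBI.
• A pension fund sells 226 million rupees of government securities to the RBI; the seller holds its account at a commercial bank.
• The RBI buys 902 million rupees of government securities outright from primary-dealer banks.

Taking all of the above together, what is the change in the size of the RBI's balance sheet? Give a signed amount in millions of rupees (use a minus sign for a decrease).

RBI balance sheet:
  Assets:      Securities +1128M
  Liabilities: Bank reserves +1558M, Currency in circulation −519M, Government deposits +89M
Change in total RBI assets = +1128 million.

+1128 million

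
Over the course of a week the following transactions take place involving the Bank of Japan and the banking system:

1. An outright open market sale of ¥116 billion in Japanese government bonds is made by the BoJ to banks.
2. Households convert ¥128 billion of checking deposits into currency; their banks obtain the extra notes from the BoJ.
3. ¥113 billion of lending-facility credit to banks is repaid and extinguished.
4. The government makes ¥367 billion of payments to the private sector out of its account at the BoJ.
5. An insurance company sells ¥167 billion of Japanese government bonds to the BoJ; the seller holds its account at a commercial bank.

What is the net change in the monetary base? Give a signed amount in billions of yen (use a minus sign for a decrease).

+¥305 billion

OMO sale (to banks) ¥116 billion: BoJ balance sheet contracts → −¥116B.
Currency withdrawal ¥128 billion: just a shift between currency and reserves — both are base money → 0.
Discount-window repayment ¥113 billion: BoJ balance sheet contracts → −¥113B.
Government spending ¥367 billion: a non-base liability converts back to reserves → +¥367B.
Asset purchase (from non-banks) ¥167 billion: BoJ balance sheet expands → +¥167B.
Net: −116 + 0 − 113 + 367 + 167 = +¥305 billion.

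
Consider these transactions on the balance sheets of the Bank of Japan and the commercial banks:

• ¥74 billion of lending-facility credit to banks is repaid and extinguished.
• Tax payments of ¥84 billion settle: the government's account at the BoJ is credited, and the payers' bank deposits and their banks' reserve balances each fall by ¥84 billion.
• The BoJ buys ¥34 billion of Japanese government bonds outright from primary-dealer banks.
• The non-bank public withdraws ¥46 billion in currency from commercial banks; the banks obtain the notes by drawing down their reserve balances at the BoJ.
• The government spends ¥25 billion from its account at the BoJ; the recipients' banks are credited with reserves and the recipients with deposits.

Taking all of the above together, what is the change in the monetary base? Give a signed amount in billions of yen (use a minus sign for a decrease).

-¥99 billion

BoJ balance sheet:
  Assets:      Securities +¥34B, Loans to banks −¥74B
  Liabilities: Bank reserves −¥145B, Currency in circulation +¥46B, Government deposits +¥59B
Monetary base = currency + reserves: +¥46B + (−¥145B) = -¥99 billion.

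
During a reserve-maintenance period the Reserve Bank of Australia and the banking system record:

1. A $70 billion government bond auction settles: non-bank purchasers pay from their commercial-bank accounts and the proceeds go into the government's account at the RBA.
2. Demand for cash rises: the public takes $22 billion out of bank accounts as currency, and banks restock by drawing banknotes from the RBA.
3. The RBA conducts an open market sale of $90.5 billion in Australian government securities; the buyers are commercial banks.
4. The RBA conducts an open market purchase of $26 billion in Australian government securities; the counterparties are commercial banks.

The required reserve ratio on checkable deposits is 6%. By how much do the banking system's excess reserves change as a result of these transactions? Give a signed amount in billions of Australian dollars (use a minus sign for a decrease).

Government account inflow $70 billion: reserves −$70B, deposits −$70B.
Currency withdrawal $22 billion: reserves −$22B, deposits −$22B.
OMO sale (to banks) $90.5 billion: reserves −$90.5B, deposits 0.
OMO purchase (from banks) $26 billion: reserves +$26B, deposits 0.
Totals: Δreserves = −$156.5B, Δdeposits = −$92B.
Δrequired reserves = 6% × −$92B = −$5.52B.
Δexcess reserves = Δreserves − Δrequired = −$156.5B − (−$5.52B) = -$150.98 billion.

-$150.98 billion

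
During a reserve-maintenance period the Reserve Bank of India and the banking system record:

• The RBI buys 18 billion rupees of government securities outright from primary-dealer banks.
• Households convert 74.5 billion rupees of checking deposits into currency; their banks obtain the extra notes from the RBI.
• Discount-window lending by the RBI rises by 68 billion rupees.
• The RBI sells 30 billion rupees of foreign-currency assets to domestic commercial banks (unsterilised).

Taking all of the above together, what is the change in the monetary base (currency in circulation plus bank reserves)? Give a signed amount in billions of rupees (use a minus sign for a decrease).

RBI balance sheet:
  Assets:      Securities +18B, Loans to banks +68B, Foreign assets −30B
  Liabilities: Bank reserves −18.5B, Currency in circulation +74.5B
Commercial banking system:
  Assets:      Reserves at CB −18.5B, Securities −18B, Foreign assets +30B
  Liabilities: Checkable deposits −74.5B, Borrowings from CB +68B
Monetary base = currency + reserves: +74.5B + (−18.5B) = +56 billion.

+56 billion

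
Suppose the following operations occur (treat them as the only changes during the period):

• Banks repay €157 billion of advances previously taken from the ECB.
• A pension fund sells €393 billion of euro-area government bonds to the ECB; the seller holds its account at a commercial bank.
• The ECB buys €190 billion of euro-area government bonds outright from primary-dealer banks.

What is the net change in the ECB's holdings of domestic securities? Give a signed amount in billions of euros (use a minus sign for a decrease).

+€583 billion

Discount-window repayment €157 billion: the ECB's securities portfolio is untouched → 0.
Asset purchase (from non-banks) €393 billion: securities added to the ECB's portfolio → +€393B.
OMO purchase (from banks) €190 billion: securities added to the ECB's portfolio → +€190B.
Net: 0 + 393 + 190 = +€583 billion.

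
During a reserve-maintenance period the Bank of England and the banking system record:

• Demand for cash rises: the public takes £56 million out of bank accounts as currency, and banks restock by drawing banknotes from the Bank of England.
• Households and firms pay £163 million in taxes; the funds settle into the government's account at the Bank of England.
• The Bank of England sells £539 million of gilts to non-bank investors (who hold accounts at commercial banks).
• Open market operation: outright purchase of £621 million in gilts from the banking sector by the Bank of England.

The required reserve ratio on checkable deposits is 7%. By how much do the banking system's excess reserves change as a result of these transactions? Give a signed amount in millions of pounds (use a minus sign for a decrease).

Currency withdrawal £56 million: reserves −£56M, deposits −£56M.
Government account inflow £163 million: reserves −£163M, deposits −£163M.
Asset sale (to non-banks) £539 million: reserves −£539M, deposits −£539M.
OMO purchase (from banks) £621 million: reserves +£621M, deposits 0.
Totals: Δreserves = −£137M, Δdeposits = −£758M.
Δrequired reserves = 7% × −£758M = −£53.06M.
Δexcess reserves = Δreserves − Δrequired = −£137M − (−£53.06M) = -£83.94 million.

-£83.94 million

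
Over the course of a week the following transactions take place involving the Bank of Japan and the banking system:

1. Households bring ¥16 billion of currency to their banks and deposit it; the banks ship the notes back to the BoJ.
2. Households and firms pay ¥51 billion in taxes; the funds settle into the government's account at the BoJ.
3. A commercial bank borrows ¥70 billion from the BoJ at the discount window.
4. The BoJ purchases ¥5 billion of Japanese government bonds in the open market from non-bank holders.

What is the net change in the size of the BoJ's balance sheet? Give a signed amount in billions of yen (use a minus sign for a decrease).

Currency deposit ¥16 billion: only the composition of liabilities changes → 0.
Government account inflow ¥51 billion: only the composition of liabilities changes → 0.
Discount-window loan ¥70 billion: a BoJ asset is acquired → +¥70B.
Asset purchase (from non-banks) ¥5 billion: a BoJ asset is acquired → +¥5B.
Net: 0 + 0 + 70 + 5 = +¥75 billion.

+¥75 billion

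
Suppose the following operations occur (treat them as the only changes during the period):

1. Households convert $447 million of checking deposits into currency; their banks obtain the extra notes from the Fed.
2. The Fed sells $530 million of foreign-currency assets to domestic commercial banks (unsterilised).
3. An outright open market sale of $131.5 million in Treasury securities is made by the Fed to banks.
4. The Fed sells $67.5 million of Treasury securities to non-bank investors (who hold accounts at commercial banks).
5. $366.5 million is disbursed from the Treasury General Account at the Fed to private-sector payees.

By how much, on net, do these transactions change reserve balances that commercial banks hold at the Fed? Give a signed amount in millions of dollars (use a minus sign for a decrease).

Fed balance sheet:
  Assets:      Securities −$199M, Foreign assets −$530M
  Liabilities: Bank reserves −$809.5M, Currency in circulation +$447M, Government deposits −$366.5M
Commercial banking system:
  Assets:      Reserves at CB −$809.5M, Securities +$131.5M, Foreign assets +$530M
  Liabilities: Checkable deposits −$148M
So the change in reserve balances that commercial banks hold at the Fed is -$809.5 million.

-$809.5 million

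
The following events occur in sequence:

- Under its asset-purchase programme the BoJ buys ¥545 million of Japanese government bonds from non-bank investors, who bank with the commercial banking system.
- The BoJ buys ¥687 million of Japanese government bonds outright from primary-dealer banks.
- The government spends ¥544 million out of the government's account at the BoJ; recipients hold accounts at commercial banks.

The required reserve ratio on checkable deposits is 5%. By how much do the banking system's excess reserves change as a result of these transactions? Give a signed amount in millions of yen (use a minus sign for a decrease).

Asset purchase (from non-banks) ¥545 million: reserves +¥545M, deposits +¥545M.
OMO purchase (from banks) ¥687 million: reserves +¥687M, deposits 0.
Government spending ¥544 million: reserves +¥544M, deposits +¥544M.
Totals: Δreserves = +¥1776M, Δdeposits = +¥1089M.
Δrequired reserves = 5% × +¥1089M = +¥54.45M.
Δexcess reserves = Δreserves − Δrequired = +¥1776M − (+¥54.45M) = +¥1721.55 million.

+¥1721.55 million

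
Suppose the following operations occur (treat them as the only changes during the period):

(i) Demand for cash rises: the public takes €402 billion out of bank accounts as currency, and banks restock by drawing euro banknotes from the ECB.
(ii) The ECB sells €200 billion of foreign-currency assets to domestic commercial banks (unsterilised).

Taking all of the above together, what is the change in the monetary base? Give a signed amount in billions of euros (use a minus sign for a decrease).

Currency withdrawal €402 billion: just a shift between currency and reserves — both are base money → 0.
FX sale €200 billion: ECB balance sheet contracts → −€200B.
Net: 0 − 200 = -€200 billion.

-€200 billion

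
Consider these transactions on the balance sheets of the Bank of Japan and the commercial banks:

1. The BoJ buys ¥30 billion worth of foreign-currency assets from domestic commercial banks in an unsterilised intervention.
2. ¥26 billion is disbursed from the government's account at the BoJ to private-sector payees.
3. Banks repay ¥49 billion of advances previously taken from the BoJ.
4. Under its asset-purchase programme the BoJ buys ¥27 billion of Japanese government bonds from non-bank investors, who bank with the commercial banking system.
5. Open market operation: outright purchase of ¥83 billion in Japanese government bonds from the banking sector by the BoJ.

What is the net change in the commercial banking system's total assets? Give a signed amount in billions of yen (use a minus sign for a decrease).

BoJ balance sheet:
  Assets:      Securities +¥110B, Loans to banks −¥49B, Foreign assets +¥30B
  Liabilities: Bank reserves +¥117B, Government deposits −¥26B
Commercial banking system:
  Assets:      Reserves at CB +¥117B, Securities −¥83B, Foreign assets −¥30B
  Liabilities: Checkable deposits +¥53B, Borrowings from CB −¥49B
Change in total bank assets = +¥4 billion.

+¥4 billion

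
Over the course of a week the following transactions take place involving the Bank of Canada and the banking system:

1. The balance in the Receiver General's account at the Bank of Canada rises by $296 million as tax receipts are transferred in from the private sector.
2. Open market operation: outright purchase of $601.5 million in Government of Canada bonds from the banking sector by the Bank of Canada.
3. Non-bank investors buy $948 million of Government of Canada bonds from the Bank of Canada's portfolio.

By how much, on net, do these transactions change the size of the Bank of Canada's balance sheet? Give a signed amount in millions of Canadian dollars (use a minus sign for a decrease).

-$346.5 million

Bank of Canada balance sheet:
  Assets:      Securities −$346.5M
  Liabilities: Bank reserves −$642.5M, Government deposits +$296M
Change in total Bank of Canada assets = -$346.5 million.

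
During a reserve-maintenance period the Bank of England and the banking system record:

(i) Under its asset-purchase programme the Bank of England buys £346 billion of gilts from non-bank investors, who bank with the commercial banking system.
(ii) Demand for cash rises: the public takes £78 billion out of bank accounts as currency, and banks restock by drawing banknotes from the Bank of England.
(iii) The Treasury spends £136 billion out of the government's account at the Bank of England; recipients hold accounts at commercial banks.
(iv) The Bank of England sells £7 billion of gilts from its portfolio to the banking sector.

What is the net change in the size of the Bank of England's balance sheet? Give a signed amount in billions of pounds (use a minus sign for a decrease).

+£339 billion

Bank of England balance sheet:
  Assets:      Securities +£339B
  Liabilities: Bank reserves +£397B, Currency in circulation +£78B, Government deposits −£136B
Change in total Bank of England assets = +£339 billion.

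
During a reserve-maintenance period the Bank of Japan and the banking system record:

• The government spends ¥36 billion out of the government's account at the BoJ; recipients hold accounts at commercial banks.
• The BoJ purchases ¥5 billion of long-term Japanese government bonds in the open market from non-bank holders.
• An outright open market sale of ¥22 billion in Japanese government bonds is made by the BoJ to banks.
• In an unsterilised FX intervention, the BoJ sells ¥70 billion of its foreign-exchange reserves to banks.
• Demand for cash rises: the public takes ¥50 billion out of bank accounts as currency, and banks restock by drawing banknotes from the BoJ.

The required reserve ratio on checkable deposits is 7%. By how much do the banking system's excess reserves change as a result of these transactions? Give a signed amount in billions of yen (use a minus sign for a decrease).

Government spending ¥36 billion: reserves +¥36B, deposits +¥36B.
Asset purchase (from non-banks) ¥5 billion: reserves +¥5B, deposits +¥5B.
OMO sale (to banks) ¥22 billion: reserves −¥22B, deposits 0.
FX sale ¥70 billion: reserves −¥70B, deposits 0.
Currency withdrawal ¥50 billion: reserves −¥50B, deposits −¥50B.
Totals: Δreserves = −¥101B, Δdeposits = −¥9B.
Δrequired reserves = 7% × −¥9B = −¥0.63B.
Δexcess reserves = Δreserves − Δrequired = −¥101B − (−¥0.63B) = -¥100.37 billion.

-¥100.37 billion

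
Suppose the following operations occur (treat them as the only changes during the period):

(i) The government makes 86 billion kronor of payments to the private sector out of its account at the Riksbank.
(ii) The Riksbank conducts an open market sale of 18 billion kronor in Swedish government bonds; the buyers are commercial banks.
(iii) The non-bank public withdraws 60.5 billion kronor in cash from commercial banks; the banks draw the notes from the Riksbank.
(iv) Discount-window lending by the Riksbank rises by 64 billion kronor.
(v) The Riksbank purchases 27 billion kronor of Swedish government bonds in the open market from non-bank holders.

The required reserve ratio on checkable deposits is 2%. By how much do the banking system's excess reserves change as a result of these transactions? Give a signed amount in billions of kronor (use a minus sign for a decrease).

+97.45 billion

Government spending 86 billion kronor: reserves +86B, deposits +86B.
OMO sale (to banks) 18 billion kronor: reserves −18B, deposits 0.
Currency withdrawal 60.5 billion kronor: reserves −60.5B, deposits −60.5B.
Discount-window loan 64 billion kronor: reserves +64B, deposits 0.
Asset purchase (from non-banks) 27 billion kronor: reserves +27B, deposits +27B.
Totals: Δreserves = +98.5B, Δdeposits = +52.5B.
Δrequired reserves = 2% × +52.5B = +1.05B.
Δexcess reserves = Δreserves − Δrequired = +98.5B − (+1.05B) = +97.45 billion.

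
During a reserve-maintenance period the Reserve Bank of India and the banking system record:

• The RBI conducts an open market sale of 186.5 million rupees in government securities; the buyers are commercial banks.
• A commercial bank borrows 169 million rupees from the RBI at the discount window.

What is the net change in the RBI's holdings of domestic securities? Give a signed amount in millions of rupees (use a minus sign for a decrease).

OMO sale (to banks) 186.5 million rupees: securities removed from the RBI's portfolio → −186.5M.
Discount-window loan 169 million rupees: the RBI's securities portfolio is untouched → 0.
Net: −186.5 + 0 = -186.5 million.

-186.5 million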